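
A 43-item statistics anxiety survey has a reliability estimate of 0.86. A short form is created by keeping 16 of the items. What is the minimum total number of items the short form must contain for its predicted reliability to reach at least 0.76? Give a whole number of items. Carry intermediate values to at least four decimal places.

23

First, r for the 16-item form: n = 16/43 = 0.3721, so r_16 = 0.3721·0.86/(1 + (0.3721 − 1)·0.86) = 0.6957
Then solve for n' with r_old = 0.6957, r_target = 0.76: n' = 0.76(1 − 0.6957)/[0.6957(1 − 0.76)] = 1.3851
Total items = 1.3851 × 16 = 22.16, rounded up to 23.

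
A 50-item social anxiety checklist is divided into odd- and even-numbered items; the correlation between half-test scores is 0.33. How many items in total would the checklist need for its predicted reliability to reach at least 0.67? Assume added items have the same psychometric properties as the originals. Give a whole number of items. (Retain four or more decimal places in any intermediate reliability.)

104

r_full = 2(0.33)/(1 + 0.33) = 0.4962
n = r_tgt(1 − r_full) / [r_full(1 − r_tgt)] = 0.67 × 0.5038 / (0.4962 × 0.33) ≈ 2.0614
Required items = 2.0614 × 50 = 103.07, so 104 items.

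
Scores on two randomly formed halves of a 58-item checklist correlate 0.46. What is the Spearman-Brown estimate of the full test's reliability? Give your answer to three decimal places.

r_full = 2(0.46) / (1 + 0.46)
r_full = 0.9200 / 1.4600 ≈ 0.6301

0.630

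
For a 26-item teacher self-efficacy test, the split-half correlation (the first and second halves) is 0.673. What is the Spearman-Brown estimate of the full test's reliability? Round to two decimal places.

The full test is twice the length of either half (n = 2).
r_full = 2r_hh / (1 + r_hh) = 2 × 0.673 / (1 + 0.673)
       = 1.3460 / 1.6730 = 0.8045

0.80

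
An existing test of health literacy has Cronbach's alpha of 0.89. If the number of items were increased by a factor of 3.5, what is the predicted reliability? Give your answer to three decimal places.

0.966

Spearman-Brown: r_new = n·r / (1 + (n − 1)·r)
r_new = 3.5·0.89 / [1 + (3.5 − 1)·0.89]
r_new = 3.1150 / 3.2250 ≈ 0.9659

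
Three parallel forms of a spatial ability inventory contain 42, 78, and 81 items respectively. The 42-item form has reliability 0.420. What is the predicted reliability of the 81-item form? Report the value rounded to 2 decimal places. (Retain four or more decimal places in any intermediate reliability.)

0.58

Only the ratio of lengths matters: n = 81/42 = 1.9286
r_{81} = n·r / (1 + (n − 1)·r) = 0.8100 / 1.3900 ≈ 0.5827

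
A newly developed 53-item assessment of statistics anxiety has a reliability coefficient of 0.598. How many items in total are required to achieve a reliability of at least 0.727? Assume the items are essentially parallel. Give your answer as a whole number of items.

95

n = 0.727(1 − 0.598) / [0.598(1 − 0.727)]
  = 0.292254 / 0.163254 = 1.7902
So the test needs 1.7902 × 53 ≈ 94.88 items; rounding up, 95.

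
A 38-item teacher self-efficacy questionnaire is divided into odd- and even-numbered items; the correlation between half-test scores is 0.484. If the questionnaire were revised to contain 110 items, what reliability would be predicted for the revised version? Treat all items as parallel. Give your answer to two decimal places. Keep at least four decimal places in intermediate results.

First correct the split-half correlation to full-test reliability: r_full = 2 × 0.484 / (1 + 0.484) ≈ 0.6523
Length factor from 38 to 110 items: n = 110/38 = 2.8947
r_new = n·r_full / (1 + (n − 1)·r_full) = 1.8882 / 2.2359 ≈ 0.8445

0.84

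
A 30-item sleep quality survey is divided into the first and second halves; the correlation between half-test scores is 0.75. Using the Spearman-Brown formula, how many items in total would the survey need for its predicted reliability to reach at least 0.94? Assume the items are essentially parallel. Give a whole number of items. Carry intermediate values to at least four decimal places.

Corrected full-test reliability: r_full = 2 × 0.75 / (1 + 0.75) ≈ 0.8571
n = r_tgt(1 − r_full) / [r_full(1 − r_tgt)] = 0.94 × 0.1429 / (0.8571 × 0.06) ≈ 2.6120
Required items = 2.6120 × 30 = 78.36, so 79 items.

79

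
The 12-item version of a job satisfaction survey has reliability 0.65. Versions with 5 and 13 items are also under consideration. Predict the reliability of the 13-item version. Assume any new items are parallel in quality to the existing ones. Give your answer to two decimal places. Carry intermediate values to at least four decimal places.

0.67

The 5-item form is not needed; work directly from the 12-item form with n = 13/12 = 1.0833.
r_{13} = n·r / (1 + (n − 1)·r) = 0.7041 / 1.0541 ≈ 0.6680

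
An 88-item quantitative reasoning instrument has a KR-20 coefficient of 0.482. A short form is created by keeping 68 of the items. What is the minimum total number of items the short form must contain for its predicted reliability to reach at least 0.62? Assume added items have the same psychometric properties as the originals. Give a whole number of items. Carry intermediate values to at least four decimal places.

First, r for the 68-item form: n = 68/88 = 0.7727, so r_68 = 0.7727·0.482/(1 + (0.7727 − 1)·0.482) = 0.4183
Then solve for n' with r_old = 0.4183, r_target = 0.62: n' = 0.62(1 − 0.4183)/[0.4183(1 − 0.62)] = 2.2689
Items = 2.2689 × 68 ≈ 154.29 → 155

155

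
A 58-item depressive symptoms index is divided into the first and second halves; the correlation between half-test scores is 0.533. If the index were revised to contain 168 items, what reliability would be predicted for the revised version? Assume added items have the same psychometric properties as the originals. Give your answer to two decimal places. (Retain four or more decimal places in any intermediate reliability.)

Full-test reliability from the split-half r: r_full = 2(0.533)/(1 + 0.533) = 0.6954
Length factor from 58 to 168 items: n = 168/58 = 2.8966
r_new = n·r_full / (1 + (n − 1)·r_full) = 2.0143 / 2.3189 ≈ 0.8686

0.87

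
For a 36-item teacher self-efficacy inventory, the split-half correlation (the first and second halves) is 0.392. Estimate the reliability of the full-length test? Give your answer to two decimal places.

The full test is twice the length of either half (n = 2).
r_full = 2r_hh / (1 + r_hh) = 2 × 0.392 / (1 + 0.392)
       = 0.7840 / 1.3920 = 0.5632

0.56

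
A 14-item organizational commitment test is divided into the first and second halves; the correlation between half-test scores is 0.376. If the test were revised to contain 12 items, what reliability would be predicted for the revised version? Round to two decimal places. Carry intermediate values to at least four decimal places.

Spearman-Brown correction (n = 2): r_full = 2·0.376/(1 + 0.376) = 0.5465
Then adjust to 12 items: n = 12/14 = 0.8571
r_new = n·r_full / (1 + (n − 1)·r_full) = 0.4684 / 0.9219 ≈ 0.5081

0.51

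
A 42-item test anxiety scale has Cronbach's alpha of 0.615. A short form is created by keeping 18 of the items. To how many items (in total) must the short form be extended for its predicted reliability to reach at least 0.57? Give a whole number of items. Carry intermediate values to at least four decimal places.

35

First, r for the 18-item form: n = 18/42 = 0.4286, so r_18 = 0.4286·0.615/(1 + (0.4286 − 1)·0.615) = 0.4064
Length factor from the short form to reach 0.57: n' = 0.57(1 − 0.4064) / [0.4064(1 − 0.57)] ≈ 1.9362
Total items = 1.9362 × 18 = 34.85, rounded up to 35.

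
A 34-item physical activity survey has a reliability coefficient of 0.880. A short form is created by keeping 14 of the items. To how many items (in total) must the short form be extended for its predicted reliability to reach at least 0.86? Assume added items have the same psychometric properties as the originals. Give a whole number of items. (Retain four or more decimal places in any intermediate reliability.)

29

Short-form reliability: n = 14/34 = 0.4118; r_14 = n·r/(1+(n−1)r) ≈ 0.7512
Length factor from the short form to reach 0.86: n' = 0.86(1 − 0.7512) / [0.7512(1 − 0.86)] ≈ 2.0345
Items = 2.0345 × 14 ≈ 28.48 → 29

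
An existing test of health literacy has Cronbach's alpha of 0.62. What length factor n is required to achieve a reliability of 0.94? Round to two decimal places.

n = [0.94 × 0.38] / [0.62 × 0.06]
n = 0.3572 / 0.0372 ≈ 9.6022

9.60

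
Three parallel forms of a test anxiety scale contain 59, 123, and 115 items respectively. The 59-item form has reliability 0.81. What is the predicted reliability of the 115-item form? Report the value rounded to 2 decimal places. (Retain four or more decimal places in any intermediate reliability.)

The 123-item form is not needed; work directly from the 59-item form with n = 115/59 = 1.9492.
r_{115} = n·r / (1 + (n − 1)·r) = 1.5789 / 1.7689 ≈ 0.8926

0.89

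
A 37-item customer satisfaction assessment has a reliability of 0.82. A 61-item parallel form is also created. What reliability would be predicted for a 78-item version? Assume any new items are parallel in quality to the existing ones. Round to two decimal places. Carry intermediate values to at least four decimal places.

Only the ratio of lengths matters: n = 78/37 = 2.1081
r_{78} = n·r / (1 + (n − 1)·r) = 1.7286 / 1.9086 ≈ 0.9057

0.91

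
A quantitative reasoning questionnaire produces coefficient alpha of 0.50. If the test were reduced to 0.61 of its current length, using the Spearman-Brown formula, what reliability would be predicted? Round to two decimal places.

r_new = (0.61 × 0.50) / (1 + (0.61 − 1) × 0.50)
     = 0.3050 / 0.8050 = 0.3789

0.38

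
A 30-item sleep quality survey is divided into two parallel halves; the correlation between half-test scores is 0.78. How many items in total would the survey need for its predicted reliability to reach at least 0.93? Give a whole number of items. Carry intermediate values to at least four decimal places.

57

r_full = 2(0.78)/(1 + 0.78) = 0.8764
n = r_tgt(1 − r_full) / [r_full(1 − r_tgt)] = 0.93 × 0.1236 / (0.8764 × 0.07) ≈ 1.8737
Required items = 1.8737 × 30 = 56.21, so 57 items.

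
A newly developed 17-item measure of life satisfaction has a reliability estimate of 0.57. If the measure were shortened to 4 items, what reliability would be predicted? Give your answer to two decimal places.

0.24

n = 4/17 = 0.2353
Spearman-Brown: r_new = n·r / (1 + (n − 1)·r)
r_new = (0.2353 × 0.57) / (1 + (0.2353 − 1) × 0.57)
     = 0.1341 / 0.5641 = 0.2377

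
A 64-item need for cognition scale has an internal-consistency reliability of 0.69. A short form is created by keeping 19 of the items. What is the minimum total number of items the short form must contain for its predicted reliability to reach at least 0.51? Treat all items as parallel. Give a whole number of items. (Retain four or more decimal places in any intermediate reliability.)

30

First, r for the 19-item form: n = 19/64 = 0.2969, so r_19 = 0.2969·0.69/(1 + (0.2969 − 1)·0.69) = 0.3979
Length factor from the short form to reach 0.51: n' = 0.51(1 − 0.3979) / [0.3979(1 − 0.51)] ≈ 1.5750
Items = 1.5750 × 19 ≈ 29.93 → 30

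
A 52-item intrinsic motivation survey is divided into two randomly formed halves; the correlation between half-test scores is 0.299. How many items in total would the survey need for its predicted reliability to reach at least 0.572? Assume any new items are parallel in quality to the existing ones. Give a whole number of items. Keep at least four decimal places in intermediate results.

82

r_full = 2(0.299)/(1 + 0.299) = 0.4604
Solve Spearman-Brown for n: n = 0.572(1 − 0.4604) / [0.4604(1 − 0.572)] = 1.5664
Items = 1.5664 × 52 ≈ 81.45 → 82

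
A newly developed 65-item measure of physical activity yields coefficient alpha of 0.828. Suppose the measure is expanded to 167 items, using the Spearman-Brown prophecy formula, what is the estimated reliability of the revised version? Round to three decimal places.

n = 167/65 = 2.5692
Apply the Spearman-Brown prophecy formula, r' = nr / [1 + (n − 1)r]:
r_new = (2.5692 × 0.828) / (1 + (2.5692 − 1) × 0.828)
     = 2.1273 / 2.2993 = 0.9252

0.925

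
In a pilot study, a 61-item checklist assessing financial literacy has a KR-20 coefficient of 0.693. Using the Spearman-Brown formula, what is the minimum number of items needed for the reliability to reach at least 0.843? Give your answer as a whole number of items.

146

n = [0.843 × 0.307] / [0.693 × 0.157]
  = 0.258801 / 0.108801 = 2.3787
So the test needs 2.3787 × 61 ≈ 145.10 items; rounding up, 146.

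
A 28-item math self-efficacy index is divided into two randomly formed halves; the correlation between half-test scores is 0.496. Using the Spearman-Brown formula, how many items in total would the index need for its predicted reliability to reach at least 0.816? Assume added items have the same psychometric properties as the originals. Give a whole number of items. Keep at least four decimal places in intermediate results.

r_full = 2(0.496)/(1 + 0.496) = 0.6631
n = r_tgt(1 − r_full) / [r_full(1 − r_tgt)] = 0.816 × 0.3369 / (0.6631 × 0.184) ≈ 2.2532
Required items = 2.2532 × 28 = 63.09, so 64 items.

64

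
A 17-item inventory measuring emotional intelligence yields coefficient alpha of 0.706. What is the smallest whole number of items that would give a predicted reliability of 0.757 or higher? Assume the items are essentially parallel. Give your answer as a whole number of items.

n = 0.757 × (1 − 0.706) / [ 0.706 × (1 − 0.757) ]
n = 0.222558 / 0.171558 ≈ 1.2973
Items needed = n × 17 = 1.2973 × 17 ≈ 22.05 → round up to 23

23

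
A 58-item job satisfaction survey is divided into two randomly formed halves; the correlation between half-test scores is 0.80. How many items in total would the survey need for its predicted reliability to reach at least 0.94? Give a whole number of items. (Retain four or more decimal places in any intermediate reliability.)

114

r_full = 2(0.80)/(1 + 0.80) = 0.8889
Solve Spearman-Brown for n: n = 0.94(1 − 0.8889) / [0.8889(1 − 0.94)] = 1.9581
Required items = 1.9581 × 58 = 113.57, so 114 items.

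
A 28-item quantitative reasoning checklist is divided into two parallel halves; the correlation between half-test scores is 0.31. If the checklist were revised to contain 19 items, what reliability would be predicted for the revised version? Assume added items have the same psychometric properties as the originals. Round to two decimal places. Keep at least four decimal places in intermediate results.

0.38

Spearman-Brown correction (n = 2): r_full = 2·0.31/(1 + 0.31) = 0.4733
Length factor from 28 to 19 items: n = 19/28 = 0.6786
r_new = n·r_full / (1 + (n − 1)·r_full) = 0.3212 / 0.8479 ≈ 0.3788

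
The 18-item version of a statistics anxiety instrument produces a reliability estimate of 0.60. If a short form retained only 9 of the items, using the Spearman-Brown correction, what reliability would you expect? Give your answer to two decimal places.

The new length is 9/18 = 0.5 times the old.
By Spearman-Brown, r_new = n r / (1 + (n − 1) r).
r_new = 0.5·0.60 / [1 + (0.5 − 1)·0.60]
r_new = 0.3000 / 0.7000 ≈ 0.4286

0.43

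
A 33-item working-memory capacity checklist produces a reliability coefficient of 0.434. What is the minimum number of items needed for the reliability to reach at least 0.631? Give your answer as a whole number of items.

74

n = [0.631 × 0.566] / [0.434 × 0.369]
n = 0.357146 / 0.160146 ≈ 2.2301
So the test needs 2.2301 × 33 ≈ 73.59 items; rounding up, 74.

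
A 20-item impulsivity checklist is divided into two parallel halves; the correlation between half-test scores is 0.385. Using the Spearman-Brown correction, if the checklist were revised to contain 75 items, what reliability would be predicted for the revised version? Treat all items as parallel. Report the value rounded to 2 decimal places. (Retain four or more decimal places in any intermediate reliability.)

First correct the split-half correlation to full-test reliability: r_full = 2 × 0.385 / (1 + 0.385) ≈ 0.5560
Length factor from 20 to 75 items: n = 75/20 = 3.7500
r_new = n·r_full / (1 + (n − 1)·r_full) = 2.0850 / 2.5290 ≈ 0.8244

0.82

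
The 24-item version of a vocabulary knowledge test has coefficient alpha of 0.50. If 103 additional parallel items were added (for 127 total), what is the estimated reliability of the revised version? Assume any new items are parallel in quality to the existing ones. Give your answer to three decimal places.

0.841

The new length is 127/24 = 5.2917 times the old.
Spearman-Brown: r_new = n·r / (1 + (n − 1)·r)
r_new = 5.2917·0.50 / [1 + (5.2917 − 1)·0.50]
     = 2.6458 / 3.1458 = 0.8411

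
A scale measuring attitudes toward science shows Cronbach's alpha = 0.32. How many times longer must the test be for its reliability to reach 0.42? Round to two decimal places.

1.54

n = 0.42 × (1 − 0.32) / [ 0.32 × (1 − 0.42) ]
  = 0.2856 / 0.1856 = 1.5388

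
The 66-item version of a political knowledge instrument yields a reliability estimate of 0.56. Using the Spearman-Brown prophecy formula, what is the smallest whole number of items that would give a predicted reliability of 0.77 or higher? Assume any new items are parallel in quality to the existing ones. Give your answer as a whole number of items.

174

Rearranging the Spearman-Brown formula for n,
n = r*(1 − r) / [ r (1 − r*) ]
n = 0.77(1 − 0.56) / [0.56(1 − 0.77)]
  = 0.3388 / 0.1288 = 2.6304
So the test needs 2.6304 × 66 ≈ 173.61 items; rounding up, 174.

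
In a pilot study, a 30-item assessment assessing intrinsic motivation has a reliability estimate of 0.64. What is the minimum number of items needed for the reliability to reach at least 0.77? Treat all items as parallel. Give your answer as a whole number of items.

57

Invert Spearman-Brown to solve for n:
n = r_target (1 − r_old) / [ r_old (1 − r_target) ]
n = 0.77(1 − 0.64) / [0.64(1 − 0.77)]
  = 0.2772 / 0.1472 = 1.8832
Items needed = n × 30 = 1.8832 × 30 ≈ 56.50 → round up to 57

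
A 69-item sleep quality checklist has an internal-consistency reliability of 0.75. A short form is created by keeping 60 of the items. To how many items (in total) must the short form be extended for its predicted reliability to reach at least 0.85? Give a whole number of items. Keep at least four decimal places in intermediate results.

First, r for the 60-item form: n = 60/69 = 0.8696, so r_60 = 0.8696·0.75/(1 + (0.8696 − 1)·0.75) = 0.7229
Then solve for n' with r_old = 0.7229, r_target = 0.85: n' = 0.85(1 − 0.7229)/[0.7229(1 − 0.85)] = 2.1721
Total items = 2.1721 × 60 = 130.33, rounded up to 131.

131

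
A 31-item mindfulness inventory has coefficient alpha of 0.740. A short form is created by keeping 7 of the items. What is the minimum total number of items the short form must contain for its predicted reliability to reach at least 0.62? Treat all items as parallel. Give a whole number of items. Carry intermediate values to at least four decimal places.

Short-form reliability: n = 7/31 = 0.2258; r_7 = n·r/(1+(n−1)r) ≈ 0.3912
Length factor from the short form to reach 0.62: n' = 0.62(1 − 0.3912) / [0.3912(1 − 0.62)] ≈ 2.5391
Items = 2.5391 × 7 ≈ 17.77 → 18

18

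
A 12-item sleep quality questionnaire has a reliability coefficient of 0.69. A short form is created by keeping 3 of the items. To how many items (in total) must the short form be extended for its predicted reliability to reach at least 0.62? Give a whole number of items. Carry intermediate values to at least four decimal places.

Short-form reliability: n = 3/12 = 0.2500; r_3 = n·r/(1+(n−1)r) ≈ 0.3575
Then solve for n' with r_old = 0.3575, r_target = 0.62: n' = 0.62(1 − 0.3575)/[0.3575(1 − 0.62)] = 2.9323
Items = 2.9323 × 3 ≈ 8.80 → 9

9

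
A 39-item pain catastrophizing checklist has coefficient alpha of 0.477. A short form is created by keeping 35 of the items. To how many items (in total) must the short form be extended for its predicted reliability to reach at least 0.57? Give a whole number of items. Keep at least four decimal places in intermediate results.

57

First, r for the 35-item form: n = 35/39 = 0.8974, so r_35 = 0.8974·0.477/(1 + (0.8974 − 1)·0.477) = 0.4501
Length factor from the short form to reach 0.57: n' = 0.57(1 − 0.4501) / [0.4501(1 − 0.57)] ≈ 1.6195
Total items = 1.6195 × 35 = 56.68, rounded up to 57.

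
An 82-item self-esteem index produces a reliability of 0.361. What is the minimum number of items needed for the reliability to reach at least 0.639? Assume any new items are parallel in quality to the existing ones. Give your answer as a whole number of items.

Invert Spearman-Brown to solve for n:
n = r_target (1 − r_old) / [ r_old (1 − r_target) ]
n = [0.639 × 0.639] / [0.361 × 0.361]
  = 0.408321 / 0.130321 = 3.1332
3.1332 × 82 = 256.92 → 257 items

257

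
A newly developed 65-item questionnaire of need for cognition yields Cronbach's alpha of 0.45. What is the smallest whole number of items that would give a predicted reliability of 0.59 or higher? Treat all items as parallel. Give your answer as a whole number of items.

n = 0.59(1 − 0.45) / [0.45(1 − 0.59)]
n = 0.3245 / 0.1845 ≈ 1.7588
1.7588 × 65 = 114.32 → 115 items

115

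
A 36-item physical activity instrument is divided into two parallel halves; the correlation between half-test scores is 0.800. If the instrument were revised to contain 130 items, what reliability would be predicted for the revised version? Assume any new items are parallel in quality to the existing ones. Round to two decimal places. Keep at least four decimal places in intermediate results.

0.97

Spearman-Brown correction (n = 2): r_full = 2·0.800/(1 + 0.800) = 0.8889
Length factor from 36 to 130 items: n = 130/36 = 3.6111
r_new = n·r_full / (1 + (n − 1)·r_full) = 3.2099 / 3.3210 ≈ 0.9665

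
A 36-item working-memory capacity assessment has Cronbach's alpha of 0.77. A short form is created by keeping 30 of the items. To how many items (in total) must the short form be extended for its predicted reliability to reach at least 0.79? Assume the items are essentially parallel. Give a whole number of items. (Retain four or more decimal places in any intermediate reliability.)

Short-form reliability: n = 30/36 = 0.8333; r_30 = n·r/(1+(n−1)r) ≈ 0.7361
Length factor from the short form to reach 0.79: n' = 0.79(1 − 0.7361) / [0.7361(1 − 0.79)] ≈ 1.3487
Total items = 1.3487 × 30 = 40.46, rounded up to 41.

41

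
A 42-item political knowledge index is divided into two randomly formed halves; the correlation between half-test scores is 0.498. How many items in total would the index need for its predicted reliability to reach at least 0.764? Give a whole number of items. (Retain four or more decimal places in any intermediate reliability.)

69

r_full = 2(0.498)/(1 + 0.498) = 0.6649
n = r_tgt(1 − r_full) / [r_full(1 − r_tgt)] = 0.764 × 0.3351 / (0.6649 × 0.236) ≈ 1.6315
Required items = 1.6315 × 42 = 68.52, so 69 items.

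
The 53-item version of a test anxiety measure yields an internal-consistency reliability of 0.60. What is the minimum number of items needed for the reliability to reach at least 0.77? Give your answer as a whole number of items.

Invert Spearman-Brown to solve for n:
n = r*(1 − r) / [ r (1 − r*) ]
n = 0.77(1 − 0.60) / [0.60(1 − 0.77)]
n = 0.3080 / 0.1380 ≈ 2.2319
So the test needs 2.2319 × 53 ≈ 118.29 items; rounding up, 119.

119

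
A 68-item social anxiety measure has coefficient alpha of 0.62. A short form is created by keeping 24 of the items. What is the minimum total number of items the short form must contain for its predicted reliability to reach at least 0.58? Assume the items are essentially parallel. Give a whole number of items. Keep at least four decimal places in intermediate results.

58

Short-form reliability: n = 24/68 = 0.3529; r_24 = n·r/(1+(n−1)r) ≈ 0.3654
Length factor from the short form to reach 0.58: n' = 0.58(1 − 0.3654) / [0.3654(1 − 0.58)] ≈ 2.3983
Items = 2.3983 × 24 ≈ 57.56 → 58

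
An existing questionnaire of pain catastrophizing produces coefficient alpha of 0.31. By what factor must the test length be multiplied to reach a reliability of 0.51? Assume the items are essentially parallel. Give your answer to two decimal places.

2.32

n = 0.51(1 − 0.31) / [0.31(1 − 0.51)]
  = 0.3519 / 0.1519 = 2.3167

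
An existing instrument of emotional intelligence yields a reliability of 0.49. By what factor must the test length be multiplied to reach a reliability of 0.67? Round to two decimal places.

2.11

Spearman-Brown solved for the length factor n:
n = r_target (1 − r_old) / [ r_old (1 − r_target) ]
n = 0.67(1 − 0.49) / [0.49(1 − 0.67)]
n = 0.3417 / 0.1617 ≈ 2.1132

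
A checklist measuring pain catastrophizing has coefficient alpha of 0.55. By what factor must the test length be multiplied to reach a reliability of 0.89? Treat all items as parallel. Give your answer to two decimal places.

6.62

Invert Spearman-Brown to solve for n:
n = r_target (1 − r_old) / [ r_old (1 − r_target) ]
n = 0.89 × (1 − 0.55) / [ 0.55 × (1 − 0.89) ]
n = 0.4005 / 0.0605 ≈ 6.6198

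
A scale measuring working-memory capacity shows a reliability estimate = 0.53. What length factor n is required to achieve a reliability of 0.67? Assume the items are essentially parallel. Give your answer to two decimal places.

Spearman-Brown solved for the length factor n:
n = r_target (1 − r_old) / [ r_old (1 − r_target) ]
n = 0.67(1 − 0.53) / [0.53(1 − 0.67)]
n = 0.3149 / 0.1749 ≈ 1.8005

1.80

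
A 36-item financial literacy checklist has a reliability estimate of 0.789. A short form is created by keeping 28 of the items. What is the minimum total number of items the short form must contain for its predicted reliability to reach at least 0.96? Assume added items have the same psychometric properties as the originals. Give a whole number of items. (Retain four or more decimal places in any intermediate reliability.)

First, r for the 28-item form: n = 28/36 = 0.7778, so r_28 = 0.7778·0.789/(1 + (0.7778 − 1)·0.789) = 0.7441
Then solve for n' with r_old = 0.7441, r_target = 0.96: n' = 0.96(1 − 0.7441)/[0.7441(1 − 0.96)] = 8.2537
Total items = 8.2537 × 28 = 231.10, rounded up to 232.

232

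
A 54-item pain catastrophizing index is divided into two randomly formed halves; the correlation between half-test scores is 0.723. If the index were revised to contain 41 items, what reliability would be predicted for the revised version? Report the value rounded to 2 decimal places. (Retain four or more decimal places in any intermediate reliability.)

Spearman-Brown correction (n = 2): r_full = 2·0.723/(1 + 0.723) = 0.8392
Length factor from 54 to 41 items: n = 41/54 = 0.7593
r_new = n·r_full / (1 + (n − 1)·r_full) = 0.6372 / 0.7980 ≈ 0.7985

0.80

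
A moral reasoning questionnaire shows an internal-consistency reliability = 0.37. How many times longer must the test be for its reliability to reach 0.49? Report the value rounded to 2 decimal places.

Rearranging the Spearman-Brown formula for n,
n = r_target (1 − r_old) / [ r_old (1 − r_target) ]
n = [0.49 × 0.63] / [0.37 × 0.51]
  = 0.3087 / 0.1887 = 1.6359

1.64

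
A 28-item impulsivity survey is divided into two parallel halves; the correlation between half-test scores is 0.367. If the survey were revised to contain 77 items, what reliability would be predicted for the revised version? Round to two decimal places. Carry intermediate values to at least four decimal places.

Spearman-Brown correction (n = 2): r_full = 2·0.367/(1 + 0.367) = 0.5369
Length factor from 28 to 77 items: n = 77/28 = 2.7500
r_new = n·r_full / (1 + (n − 1)·r_full) = 1.4765 / 1.9396 ≈ 0.7612

0.76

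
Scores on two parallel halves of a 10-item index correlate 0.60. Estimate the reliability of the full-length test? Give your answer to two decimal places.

0.75

Each half is half the length of the full test, so the full test is n = 2 times a half.
r_full = 2(0.60) / (1 + 0.60)
       = 1.2000 / 1.6000 = 0.7500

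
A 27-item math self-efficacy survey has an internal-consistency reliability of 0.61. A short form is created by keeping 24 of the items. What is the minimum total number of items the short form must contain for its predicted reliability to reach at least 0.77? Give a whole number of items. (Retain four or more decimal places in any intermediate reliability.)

Short-form reliability: n = 24/27 = 0.8889; r_24 = n·r/(1+(n−1)r) ≈ 0.5816
Then solve for n' with r_old = 0.5816, r_target = 0.77: n' = 0.77(1 − 0.5816)/[0.5816(1 − 0.77)] = 2.4084
Total items = 2.4084 × 24 = 57.80, rounded up to 58.

58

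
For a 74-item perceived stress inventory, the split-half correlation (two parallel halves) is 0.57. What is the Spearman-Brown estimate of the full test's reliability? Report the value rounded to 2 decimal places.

0.73

Each half is half the length of the full test, so the full test is n = 2 times a half.
r_full = 2r_hh / (1 + r_hh) = 2 × 0.57 / (1 + 0.57)
       = 1.1400 / 1.5700 = 0.7261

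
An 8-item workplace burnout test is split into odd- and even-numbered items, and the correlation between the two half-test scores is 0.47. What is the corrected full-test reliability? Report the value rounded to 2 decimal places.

Apply the Spearman-Brown correction with n = 2:
r_full = 2r_hh / (1 + r_hh) = 2 × 0.47 / (1 + 0.47)
r_full = 0.9400 / 1.4700 ≈ 0.6395

0.64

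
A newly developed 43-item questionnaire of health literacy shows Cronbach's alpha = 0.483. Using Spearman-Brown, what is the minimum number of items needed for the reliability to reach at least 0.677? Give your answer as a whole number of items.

97

Rearranging the Spearman-Brown formula for n,
n = r*(1 − r) / [ r (1 − r*) ]
n = 0.677(1 − 0.483) / [0.483(1 − 0.677)]
n = 0.350009 / 0.156009 ≈ 2.2435
So the test needs 2.2435 × 43 ≈ 96.47 items; rounding up, 97.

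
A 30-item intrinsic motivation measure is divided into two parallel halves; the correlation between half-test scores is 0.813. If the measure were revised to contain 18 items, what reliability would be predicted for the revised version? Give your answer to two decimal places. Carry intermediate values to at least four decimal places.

Spearman-Brown correction (n = 2): r_full = 2·0.813/(1 + 0.813) = 0.8969
Then adjust to 18 items: n = 18/30 = 0.6000
r_new = n·r_full / (1 + (n − 1)·r_full) = 0.5381 / 0.6412 ≈ 0.8392

0.84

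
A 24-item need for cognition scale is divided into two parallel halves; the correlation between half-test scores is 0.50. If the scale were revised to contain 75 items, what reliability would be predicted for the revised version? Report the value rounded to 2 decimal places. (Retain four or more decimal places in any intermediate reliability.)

Spearman-Brown correction (n = 2): r_full = 2·0.50/(1 + 0.50) = 0.6667
Length factor from 24 to 75 items: n = 75/24 = 3.1250
r_new = n·r_full / (1 + (n − 1)·r_full) = 2.0834 / 2.4167 ≈ 0.8621

0.86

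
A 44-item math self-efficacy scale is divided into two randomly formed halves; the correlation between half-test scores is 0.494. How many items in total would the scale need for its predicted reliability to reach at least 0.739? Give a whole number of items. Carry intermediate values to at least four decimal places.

64

r_full = 2(0.494)/(1 + 0.494) = 0.6613
n = r_tgt(1 − r_full) / [r_full(1 − r_tgt)] = 0.739 × 0.3387 / (0.6613 × 0.261) ≈ 1.4502
Items = 1.4502 × 44 ≈ 63.81 → 64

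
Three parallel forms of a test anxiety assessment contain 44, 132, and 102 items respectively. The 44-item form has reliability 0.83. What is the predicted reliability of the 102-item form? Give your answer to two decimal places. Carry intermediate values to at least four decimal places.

0.92

The 132-item form is not needed; work directly from the 44-item form with n = 102/44 = 2.3182.
r_{102} = n·r / (1 + (n − 1)·r) = 1.9241 / 2.0941 ≈ 0.9188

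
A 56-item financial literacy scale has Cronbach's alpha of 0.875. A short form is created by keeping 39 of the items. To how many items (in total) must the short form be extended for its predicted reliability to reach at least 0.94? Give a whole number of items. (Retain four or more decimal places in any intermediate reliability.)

Short-form reliability: n = 39/56 = 0.6964; r_39 = n·r/(1+(n−1)r) ≈ 0.8298
Then solve for n' with r_old = 0.8298, r_target = 0.94: n' = 0.94(1 − 0.8298)/[0.8298(1 − 0.94)] = 3.2134
Total items = 3.2134 × 39 = 125.32, rounded up to 126.

126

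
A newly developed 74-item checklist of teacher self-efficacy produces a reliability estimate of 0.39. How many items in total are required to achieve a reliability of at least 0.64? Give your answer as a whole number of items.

206

Rearranging the Spearman-Brown formula for n,
n = r_target (1 − r_old) / [ r_old (1 − r_target) ]
n = 0.64 × (1 − 0.39) / [ 0.39 × (1 − 0.64) ]
  = 0.3904 / 0.1404 = 2.7806
2.7806 × 74 = 205.76 → 206 items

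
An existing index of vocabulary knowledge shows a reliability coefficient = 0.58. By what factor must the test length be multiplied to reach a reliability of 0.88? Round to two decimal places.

5.31

Rearranging the Spearman-Brown formula for n,
n = r_target (1 − r_old) / [ r_old (1 − r_target) ]
n = [0.88 × 0.42] / [0.58 × 0.12]
n = 0.3696 / 0.0696 ≈ 5.3103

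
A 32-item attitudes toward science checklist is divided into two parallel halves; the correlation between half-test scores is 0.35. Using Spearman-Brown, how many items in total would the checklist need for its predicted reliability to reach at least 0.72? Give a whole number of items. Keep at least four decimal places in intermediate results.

r_full = 2(0.35)/(1 + 0.35) = 0.5185
Solve Spearman-Brown for n: n = 0.72(1 − 0.5185) / [0.5185(1 − 0.72)] = 2.3879
Items = 2.3879 × 32 ≈ 76.41 → 77

77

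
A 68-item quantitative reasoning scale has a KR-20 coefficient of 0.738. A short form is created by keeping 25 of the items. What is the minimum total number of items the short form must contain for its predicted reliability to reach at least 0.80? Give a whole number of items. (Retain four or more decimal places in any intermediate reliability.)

97

Short-form reliability: n = 25/68 = 0.3676; r_25 = n·r/(1+(n−1)r) ≈ 0.5087
Length factor from the short form to reach 0.80: n' = 0.80(1 − 0.5087) / [0.5087(1 − 0.80)] ≈ 3.8632
Total items = 3.8632 × 25 = 96.58, rounded up to 97.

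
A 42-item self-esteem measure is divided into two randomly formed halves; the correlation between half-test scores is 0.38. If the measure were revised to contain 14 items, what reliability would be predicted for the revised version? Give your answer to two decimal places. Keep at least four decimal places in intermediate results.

Full-test reliability from the split-half r: r_full = 2(0.38)/(1 + 0.38) = 0.5507
Length factor from 42 to 14 items: n = 14/42 = 0.3333
r_new = n·r_full / (1 + (n − 1)·r_full) = 0.1835 / 0.6328 ≈ 0.2900

0.29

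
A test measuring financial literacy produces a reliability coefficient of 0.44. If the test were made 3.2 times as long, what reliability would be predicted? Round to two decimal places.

By Spearman-Brown, r_new = n r / (1 + (n − 1) r).
r_new = 3.2·0.44 / [1 + (3.2 − 1)·0.44]
     = 1.4080 / 1.9680 = 0.7154

0.72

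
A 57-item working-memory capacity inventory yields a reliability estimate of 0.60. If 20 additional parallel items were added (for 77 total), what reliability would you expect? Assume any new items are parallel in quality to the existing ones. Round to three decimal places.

0.670

The new length is 77/57 = 1.3509 times the old.
r_new = (1.3509 × 0.60) / (1 + (1.3509 − 1) × 0.60)
     = 0.8105 / 1.2105 = 0.6696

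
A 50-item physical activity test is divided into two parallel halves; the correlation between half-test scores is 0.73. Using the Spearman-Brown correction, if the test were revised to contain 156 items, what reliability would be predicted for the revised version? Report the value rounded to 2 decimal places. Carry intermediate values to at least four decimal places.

0.94

Spearman-Brown correction (n = 2): r_full = 2·0.73/(1 + 0.73) = 0.8439
Then adjust to 156 items: n = 156/50 = 3.1200
r_new = n·r_full / (1 + (n − 1)·r_full) = 2.6330 / 2.7891 ≈ 0.9440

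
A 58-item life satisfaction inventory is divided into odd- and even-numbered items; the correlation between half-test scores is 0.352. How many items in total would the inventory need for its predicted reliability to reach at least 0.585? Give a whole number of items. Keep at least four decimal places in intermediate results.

76

r_full = 2(0.352)/(1 + 0.352) = 0.5207
n = r_tgt(1 − r_full) / [r_full(1 − r_tgt)] = 0.585 × 0.4793 / (0.5207 × 0.415) ≈ 1.2976
Items = 1.2976 × 58 ≈ 75.26 → 76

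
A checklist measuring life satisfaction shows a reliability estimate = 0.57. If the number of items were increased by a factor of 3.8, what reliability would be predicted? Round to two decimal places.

0.83

r_new = 3.8·0.57 / [1 + (3.8 − 1)·0.57]
r_new = 2.1660 / 2.5960 ≈ 0.8344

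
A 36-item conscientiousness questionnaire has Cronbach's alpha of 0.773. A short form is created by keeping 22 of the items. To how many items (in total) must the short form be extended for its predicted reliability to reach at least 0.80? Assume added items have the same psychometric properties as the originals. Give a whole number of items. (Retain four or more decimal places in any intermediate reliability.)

Short-form reliability: n = 22/36 = 0.6111; r_22 = n·r/(1+(n−1)r) ≈ 0.6754
Length factor from the short form to reach 0.80: n' = 0.80(1 − 0.6754) / [0.6754(1 − 0.80)] ≈ 1.9224
Total items = 1.9224 × 22 = 42.29, rounded up to 43.

43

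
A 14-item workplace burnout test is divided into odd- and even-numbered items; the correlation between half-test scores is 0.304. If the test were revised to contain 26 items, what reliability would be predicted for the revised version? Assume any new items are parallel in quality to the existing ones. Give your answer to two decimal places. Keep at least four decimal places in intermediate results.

Full-test reliability from the split-half r: r_full = 2(0.304)/(1 + 0.304) = 0.4663
Length factor from 14 to 26 items: n = 26/14 = 1.8571
r_new = n·r_full / (1 + (n − 1)·r_full) = 0.8660 / 1.3997 ≈ 0.6187

0.62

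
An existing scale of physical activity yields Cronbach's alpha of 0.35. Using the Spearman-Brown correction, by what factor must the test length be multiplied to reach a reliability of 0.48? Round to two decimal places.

n = 0.48(1 − 0.35) / [0.35(1 − 0.48)]
  = 0.3120 / 0.1820 = 1.7143

1.71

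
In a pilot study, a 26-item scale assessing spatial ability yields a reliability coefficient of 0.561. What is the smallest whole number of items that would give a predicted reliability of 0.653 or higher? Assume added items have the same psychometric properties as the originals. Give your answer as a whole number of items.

n = 0.653 × (1 − 0.561) / [ 0.561 × (1 − 0.653) ]
n = 0.286667 / 0.194667 ≈ 1.4726
Items needed = n × 26 = 1.4726 × 26 ≈ 38.29 → round up to 39

39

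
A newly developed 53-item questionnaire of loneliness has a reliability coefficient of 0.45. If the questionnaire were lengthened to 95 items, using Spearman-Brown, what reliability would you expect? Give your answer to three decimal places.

0.595

The new length is 95/53 = 1.7925 times the old.
By Spearman-Brown, r_new = n r / (1 + (n − 1) r).
r_new = 1.7925·0.45 / [1 + (1.7925 − 1)·0.45]
     = 0.8066 / 1.3566 = 0.5946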